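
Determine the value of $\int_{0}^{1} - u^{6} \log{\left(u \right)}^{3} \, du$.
$\frac{6}{2401}$

Consider the simpler parametrised integral
$$J(a) = \int_{0}^{1} - u^{a} \, du = - \frac{1}{a + 1}.$$

Differentiating under the integral sign brings down a factor of $\ln u$:
$$\frac{dJ}{da} = \int_{0}^{1} - u^{a} \log{\left(u \right)} \, du = \frac{1}{\left(a + 1\right)^{2}}.$$

Repeating $3$ times in total — each differentiation brings down another $\ln u$ — gives
$$\frac{d^{3}J}{da^{3}} = \int_{0}^{1} - u^{a} \log{\left(u \right)}^{3} \, du = \frac{6}{\left(a + 1\right)^{4}},$$
and the integrand here is exactly the target integrand, so $I = \frac{6}{\left(a + 1\right)^{4}}$.

Setting $a = 6$:
$$I = \frac{6}{2401}.$$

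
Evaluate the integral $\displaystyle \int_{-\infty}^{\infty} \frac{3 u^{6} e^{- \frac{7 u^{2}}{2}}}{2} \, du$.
$\frac{45 \sqrt{14} \sqrt{\pi}}{4802}$

Consider the simpler parametrised integral
$$J(a) = \int_{-\infty}^{\infty} \frac{3 e^{- a u^{2}}}{2} \, du = \frac{3 \sqrt{\pi}}{2 \sqrt{a}}.$$

Differentiating under the integral sign brings down a factor of $(-u^2)$:
$$\frac{dJ}{da} = \int_{-\infty}^{\infty} - \frac{3 u^{2} e^{- a u^{2}}}{2} \, du = - \frac{3 \sqrt{\pi}}{4 a^{\frac{3}{2}}}.$$

Repeating $3$ times in total — each differentiation brings down another $(-u^2)$ — gives
$$\frac{d^{3}J}{da^{3}} = \int_{-\infty}^{\infty} - \frac{3 u^{6} e^{- a u^{2}}}{2} \, du = - \frac{45 \sqrt{\pi}}{16 a^{\frac{7}{2}}},$$
and the integrand here is $(-1)^{3}$ times the target integrand, so $I = (-1)^{3}\,\frac{d^{3}J}{da^{3}} = \frac{45 \sqrt{\pi}}{16 a^{\frac{7}{2}}}$.

Setting $a = \frac{7}{2}$:
$$I = \frac{45 \sqrt{14} \sqrt{\pi}}{4802}.$$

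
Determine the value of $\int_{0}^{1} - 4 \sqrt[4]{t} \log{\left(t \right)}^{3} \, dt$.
$\frac{6144}{625}$

Start from the elementary integral
$$J(a) = \int_{0}^{1} - 4 t^{a} \, dt = - \frac{4}{a + 1}.$$

Differentiating under the integral sign brings down a factor of $\ln t$:
$$\frac{dJ}{da} = \int_{0}^{1} - 4 t^{a} \log{\left(t \right)} \, dt = \frac{4}{\left(a + 1\right)^{2}}.$$

Repeating $3$ times in total — each differentiation brings down another $\ln t$ — gives
$$\frac{d^{3}J}{da^{3}} = \int_{0}^{1} - 4 t^{a} \log{\left(t \right)}^{3} \, dt = \frac{24}{\left(a + 1\right)^{4}},$$
and the integrand here is exactly the target integrand, so $I = \frac{24}{\left(a + 1\right)^{4}}$.

Setting $a = \frac{1}{4}$:
$$I = \frac{6144}{625}.$$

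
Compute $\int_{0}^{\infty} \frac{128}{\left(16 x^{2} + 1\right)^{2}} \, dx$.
$8 \pi$

Begin with the known result
$$J(a) = \int_{0}^{\infty} \frac{1}{2 \left(a^{2} + x^{2}\right)} \, dx = \frac{\pi}{4 a}.$$

Differentiating under the integral sign with respect to $a$,
$$\frac{dJ}{da} = \int_{0}^{\infty} - \frac{a}{\left(a^{2} + x^{2}\right)^{2}} \, dx = - \frac{\pi}{4 a^{2}},$$
so $\int_{0}^{\infty} \frac{1}{2 \left(a^{2} + x^{2}\right)^{2}} \, dx = \frac{\pi}{8 a^{3}}$.

Setting $a = \frac{1}{4}$:
$$I = 8 \pi.$$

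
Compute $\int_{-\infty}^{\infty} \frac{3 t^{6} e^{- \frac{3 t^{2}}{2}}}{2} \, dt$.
$\frac{5 \sqrt{6} \sqrt{\pi}}{18}$

Begin with the known integral
$$J(a) = \int_{-\infty}^{\infty} \frac{3 e^{- a t^{2}}}{2} \, dt = \frac{3 \sqrt{\pi}}{2 \sqrt{a}}.$$

Differentiating under the integral sign brings down a factor of $(-t^2)$:
$$\frac{dJ}{da} = \int_{-\infty}^{\infty} - \frac{3 t^{2} e^{- a t^{2}}}{2} \, dt = - \frac{3 \sqrt{\pi}}{4 a^{\frac{3}{2}}}.$$

Repeating $3$ times in total — each differentiation brings down another $(-t^2)$ — gives
$$\frac{d^{3}J}{da^{3}} = \int_{-\infty}^{\infty} - \frac{3 t^{6} e^{- a t^{2}}}{2} \, dt = - \frac{45 \sqrt{\pi}}{16 a^{\frac{7}{2}}},$$
and the integrand here is $(-1)^{3}$ times the target integrand, so $I = (-1)^{3}\,\frac{d^{3}J}{da^{3}} = \frac{45 \sqrt{\pi}}{16 a^{\frac{7}{2}}}$.

Setting $a = \frac{3}{2}$:
$$I = \frac{5 \sqrt{6} \sqrt{\pi}}{18}.$$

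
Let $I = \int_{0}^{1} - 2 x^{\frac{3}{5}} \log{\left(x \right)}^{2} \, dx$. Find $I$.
$- \frac{125}{128}$

Begin with the known integral
$$J(a) = \int_{0}^{1} - 2 x^{a} \, dx = - \frac{2}{a + 1}.$$

Differentiating under the integral sign brings down a factor of $\ln x$:
$$\frac{dJ}{da} = \int_{0}^{1} - 2 x^{a} \log{\left(x \right)} \, dx = \frac{2}{\left(a + 1\right)^{2}}.$$

Repeating twice in total — each differentiation brings down another $\ln x$ — gives
$$\frac{d^{2}J}{da^{2}} = \int_{0}^{1} - 2 x^{a} \log{\left(x \right)}^{2} \, dx = - \frac{4}{\left(a + 1\right)^{3}},$$
and the integrand here is exactly the target integrand, so $I = - \frac{4}{\left(a + 1\right)^{3}}$.

Setting $a = \frac{3}{5}$:
$$I = - \frac{125}{128}.$$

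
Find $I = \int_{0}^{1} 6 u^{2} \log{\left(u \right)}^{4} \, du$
$\frac{16}{27}$

Begin with the known integral
$$J(a) = \int_{0}^{1} 6 u^{a} \, du = \frac{6}{a + 1}.$$

Differentiating under the integral sign brings down a factor of $\ln u$:
$$\frac{dJ}{da} = \int_{0}^{1} 6 u^{a} \log{\left(u \right)} \, du = - \frac{6}{\left(a + 1\right)^{2}}.$$

Repeating $4$ times in total — each differentiation brings down another $\ln u$ — gives
$$\frac{d^{4}J}{da^{4}} = \int_{0}^{1} 6 u^{a} \log{\left(u \right)}^{4} \, du = \frac{144}{\left(a + 1\right)^{5}},$$
and the integrand here is exactly the target integrand, so $I = \frac{144}{\left(a + 1\right)^{5}}$.

Setting $a = 2$:
$$I = \frac{16}{27}.$$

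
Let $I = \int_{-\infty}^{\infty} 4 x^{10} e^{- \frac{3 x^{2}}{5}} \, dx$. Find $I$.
$\frac{109375 \sqrt{15} \sqrt{\pi}}{216}$

Start from the elementary integral
$$J(a) = \int_{-\infty}^{\infty} 4 e^{- a x^{2}} \, dx = \frac{4 \sqrt{\pi}}{\sqrt{a}}.$$

Differentiating under the integral sign brings down a factor of $(-x^2)$:
$$\frac{dJ}{da} = \int_{-\infty}^{\infty} - 4 x^{2} e^{- a x^{2}} \, dx = - \frac{2 \sqrt{\pi}}{a^{\frac{3}{2}}}.$$

Repeating $5$ times in total — each differentiation brings down another $(-x^2)$ — gives
$$\frac{d^{5}J}{da^{5}} = \int_{-\infty}^{\infty} - 4 x^{10} e^{- a x^{2}} \, dx = - \frac{945 \sqrt{\pi}}{8 a^{\frac{11}{2}}},$$
and the integrand here is $(-1)^{5}$ times the target integrand, so $I = (-1)^{5}\,\frac{d^{5}J}{da^{5}} = \frac{945 \sqrt{\pi}}{8 a^{\frac{11}{2}}}$.

Setting $a = \frac{3}{5}$:
$$I = \frac{109375 \sqrt{15} \sqrt{\pi}}{216}.$$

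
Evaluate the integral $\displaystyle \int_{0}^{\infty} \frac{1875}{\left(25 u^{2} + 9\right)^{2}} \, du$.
$\frac{125 \pi}{36}$

Recall the elementary integral
$$J(a) = \int_{0}^{\infty} \frac{3}{a^{2} + u^{2}} \, du = \frac{3 \pi}{2 a}.$$

Differentiating under the integral sign with respect to $a$,
$$\frac{dJ}{da} = \int_{0}^{\infty} - \frac{6 a}{\left(a^{2} + u^{2}\right)^{2}} \, du = - \frac{3 \pi}{2 a^{2}},$$
so $\int_{0}^{\infty} \frac{3}{\left(a^{2} + u^{2}\right)^{2}} \, du = \frac{3 \pi}{4 a^{3}}$.

Setting $a = \frac{3}{5}$:
$$I = \frac{125 \pi}{36}.$$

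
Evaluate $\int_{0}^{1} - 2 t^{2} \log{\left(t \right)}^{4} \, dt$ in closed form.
$- \frac{16}{81}$

Begin with the known integral
$$J(a) = \int_{0}^{1} - 2 t^{a} \, dt = - \frac{2}{a + 1}.$$

Differentiating under the integral sign brings down a factor of $\ln t$:
$$\frac{dJ}{da} = \int_{0}^{1} - 2 t^{a} \log{\left(t \right)} \, dt = \frac{2}{\left(a + 1\right)^{2}}.$$

Repeating $4$ times in total — each differentiation brings down another $\ln t$ — gives
$$\frac{d^{4}J}{da^{4}} = \int_{0}^{1} - 2 t^{a} \log{\left(t \right)}^{4} \, dt = - \frac{48}{\left(a + 1\right)^{5}},$$
and the integrand here is exactly the target integrand, so $I = - \frac{48}{\left(a + 1\right)^{5}}$.

Setting $a = 2$:
$$I = - \frac{16}{81}.$$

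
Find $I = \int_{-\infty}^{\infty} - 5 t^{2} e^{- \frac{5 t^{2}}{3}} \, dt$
$- \frac{3 \sqrt{15} \sqrt{\pi}}{10}$

Start from the elementary integral
$$J(a) = \int_{-\infty}^{\infty} - 5 e^{- a t^{2}} \, dt = - \frac{5 \sqrt{\pi}}{\sqrt{a}}.$$

Differentiating under the integral sign brings down a factor of $(-t^2)$:
$$\frac{dJ}{da} = \int_{-\infty}^{\infty} 5 t^{2} e^{- a t^{2}} \, dt = \frac{5 \sqrt{\pi}}{2 a^{\frac{3}{2}}}.$$

The integral on the left is $-I$, so $I = - \frac{5 \sqrt{\pi}}{2 a^{\frac{3}{2}}}$.

Setting $a = \frac{5}{3}$:
$$I = - \frac{3 \sqrt{15} \sqrt{\pi}}{10}.$$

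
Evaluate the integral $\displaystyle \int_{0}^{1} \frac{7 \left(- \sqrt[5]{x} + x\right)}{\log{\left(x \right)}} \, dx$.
$\log{\left(\frac{78125}{2187} \right)}$

Consider the one-parameter family: let $I(a) = \int_{0}^{1} \frac{7 \left(x - x^{a}\right)}{\log{\left(x \right)}} \, dx$.

Since $\dfrac{\partial}{\partial a}\,x^{a} = x^{a} \ln x$, the $\ln x$ in the denominator cancels and
$$\frac{dI}{da} = \int_{0}^{1} -7 x^{a} \, dx = -7 \left[\frac{x^{a+1}}{a+1}\right]_0^1 = - \frac{7}{a + 1}.$$

Integrating with respect to $a$ gives $I(a) = \log{\left(\frac{128}{\left(a + 1\right)^{7}} \right)} + C$.

At $a = 1$ the integrand is identically $0$, so $I(1) = 0$. The closed form gives $0$, hence $C = 0$.

Setting $a = \frac{1}{5}$:
$$I = \log{\left(\frac{78125}{2187} \right)}.$$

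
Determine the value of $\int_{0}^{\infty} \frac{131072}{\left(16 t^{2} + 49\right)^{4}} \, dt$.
$\frac{5120 \pi}{823543}$

Start from the standard arctangent integral
$$J(a) = \int_{0}^{\infty} \frac{2}{a^{2} + t^{2}} \, dt = \frac{\pi}{a}.$$

Differentiating under the integral sign with respect to $a$,
$$\frac{dJ}{da} = \int_{0}^{\infty} - \frac{4 a}{\left(a^{2} + t^{2}\right)^{2}} \, dt = - \frac{\pi}{a^{2}},$$
so $\int_{0}^{\infty} \frac{2}{\left(a^{2} + t^{2}\right)^{2}} \, dt = \frac{\pi}{2 a^{3}}$.

Repeating — each differentiation of $1/(t^2+a^2)^j$ produces $-2ja/(t^2+a^2)^{j+1}$ — and dividing through by $-2ja$ at each step yields, after $3$ differentiations in total,
$$\int_{0}^{\infty} \frac{2}{\left(a^{2} + t^{2}\right)^{4}} \, dt = \frac{5 \pi}{16 a^{7}}.$$

Setting $a = \frac{7}{4}$:
$$I = \frac{5120 \pi}{823543}.$$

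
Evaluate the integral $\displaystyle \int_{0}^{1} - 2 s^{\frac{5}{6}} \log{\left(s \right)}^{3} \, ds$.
$\frac{15552}{14641}$

Consider the simpler parametrised integral
$$J(a) = \int_{0}^{1} - 2 s^{a} \, ds = - \frac{2}{a + 1}.$$

Differentiating under the integral sign brings down a factor of $\ln s$:
$$\frac{dJ}{da} = \int_{0}^{1} - 2 s^{a} \log{\left(s \right)} \, ds = \frac{2}{\left(a + 1\right)^{2}}.$$

Repeating $3$ times in total — each differentiation brings down another $\ln s$ — gives
$$\frac{d^{3}J}{da^{3}} = \int_{0}^{1} - 2 s^{a} \log{\left(s \right)}^{3} \, ds = \frac{12}{\left(a + 1\right)^{4}},$$
and the integrand here is exactly the target integrand, so $I = \frac{12}{\left(a + 1\right)^{4}}$.

Setting $a = \frac{5}{6}$:
$$I = \frac{15552}{14641}.$$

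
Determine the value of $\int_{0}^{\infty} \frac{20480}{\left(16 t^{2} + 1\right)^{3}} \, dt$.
$960 \pi$

Start from the standard arctangent integral
$$J(a) = \int_{0}^{\infty} \frac{5}{a^{2} + t^{2}} \, dt = \frac{5 \pi}{2 a}.$$

Differentiating under the integral sign with respect to $a$,
$$\frac{dJ}{da} = \int_{0}^{\infty} - \frac{10 a}{\left(a^{2} + t^{2}\right)^{2}} \, dt = - \frac{5 \pi}{2 a^{2}},$$
so $\int_{0}^{\infty} \frac{5}{\left(a^{2} + t^{2}\right)^{2}} \, dt = \frac{5 \pi}{4 a^{3}}$.

Repeating — each differentiation of $1/(t^2+a^2)^j$ produces $-2ja/(t^2+a^2)^{j+1}$ — and dividing through by $-2ja$ at each step yields, after $2$ differentiations in total,
$$\int_{0}^{\infty} \frac{5}{\left(a^{2} + t^{2}\right)^{3}} \, dt = \frac{15 \pi}{16 a^{5}}.$$

Setting $a = \frac{1}{4}$:
$$I = 960 \pi.$$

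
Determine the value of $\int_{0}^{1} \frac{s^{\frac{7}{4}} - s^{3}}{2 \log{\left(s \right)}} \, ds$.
$\log{\left(\frac{\sqrt{11}}{4} \right)}$

Replace the exponent $\frac{7}{4}$ by a parameter $a$: let $I(a) = \int_{0}^{1} \frac{- s^{3} + s^{a}}{2 \log{\left(s \right)}} \, ds$.

Since $\dfrac{\partial}{\partial a}\,s^{a} = s^{a} \ln s$, the $\ln s$ in the denominator cancels and
$$\frac{dI}{da} = \int_{0}^{1} \frac{1}{2} s^{a} \, ds = \frac{1}{2} \left[\frac{s^{a+1}}{a+1}\right]_0^1 = \frac{1}{2 \left(a + 1\right)}.$$

Integrating with respect to $a$ gives $I(a) = \frac{\log{\left(a + 1 \right)}}{2} - \log{\left(2 \right)} + C$.

At $a = 3$ the integrand is identically $0$, so $I(3) = 0$. The closed form gives $0$, hence $C = 0$.

Setting $a = \frac{7}{4}$:
$$I = \log{\left(\frac{\sqrt{11}}{4} \right)}.$$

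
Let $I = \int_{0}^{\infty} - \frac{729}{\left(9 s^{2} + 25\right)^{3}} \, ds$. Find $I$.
$- \frac{729 \pi}{50000}$

Begin with the known result
$$J(a) = \int_{0}^{\infty} - \frac{1}{a^{2} + s^{2}} \, ds = - \frac{\pi}{2 a}.$$

Differentiating under the integral sign with respect to $a$,
$$\frac{dJ}{da} = \int_{0}^{\infty} \frac{2 a}{\left(a^{2} + s^{2}\right)^{2}} \, ds = \frac{\pi}{2 a^{2}},$$
so $\int_{0}^{\infty} - \frac{1}{\left(a^{2} + s^{2}\right)^{2}} \, ds = - \frac{\pi}{4 a^{3}}$.

Repeating — each differentiation of $1/(s^2+a^2)^j$ produces $-2ja/(s^2+a^2)^{j+1}$ — and dividing through by $-2ja$ at each step yields, after $2$ differentiations in total,
$$\int_{0}^{\infty} - \frac{1}{\left(a^{2} + s^{2}\right)^{3}} \, ds = - \frac{3 \pi}{16 a^{5}}.$$

Setting $a = \frac{5}{3}$:
$$I = - \frac{729 \pi}{50000}.$$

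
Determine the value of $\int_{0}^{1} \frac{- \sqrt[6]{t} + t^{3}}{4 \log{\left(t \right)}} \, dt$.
$- \frac{\log{\left(7 \right)}}{4} + \frac{\log{\left(24 \right)}}{4}$

Introduce a parameter $a$ in the exponent: let $I(a) = \int_{0}^{1} \frac{t^{3} - t^{a}}{4 \log{\left(t \right)}} \, dt$.

Since $\dfrac{\partial}{\partial a}\,t^{a} = t^{a} \ln t$, the $\ln t$ in the denominator cancels and
$$\frac{dI}{da} = \int_{0}^{1} - \frac{1}{4} t^{a} \, dt = - \frac{1}{4} \left[\frac{t^{a+1}}{a+1}\right]_0^1 = - \frac{1}{4 a + 4}.$$

Integrating with respect to $a$ gives $I(a) = - \frac{\log{\left(a + 1 \right)}}{4} + \frac{\log{\left(2 \right)}}{2} + C$.

At $a = 3$ the integrand is identically $0$, so $I(3) = 0$. The closed form gives $0$, hence $C = 0$.

Setting $a = \frac{1}{6}$:
$$I = - \frac{\log{\left(7 \right)}}{4} + \frac{\log{\left(24 \right)}}{4}.$$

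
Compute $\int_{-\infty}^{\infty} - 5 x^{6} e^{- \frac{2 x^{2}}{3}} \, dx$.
$- \frac{2025 \sqrt{6} \sqrt{\pi}}{128}$

Begin with the known integral
$$J(a) = \int_{-\infty}^{\infty} - 5 e^{- a x^{2}} \, dx = - \frac{5 \sqrt{\pi}}{\sqrt{a}}.$$

Differentiating under the integral sign brings down a factor of $(-x^2)$:
$$\frac{dJ}{da} = \int_{-\infty}^{\infty} 5 x^{2} e^{- a x^{2}} \, dx = \frac{5 \sqrt{\pi}}{2 a^{\frac{3}{2}}}.$$

Repeating $3$ times in total — each differentiation brings down another $(-x^2)$ — gives
$$\frac{d^{3}J}{da^{3}} = \int_{-\infty}^{\infty} 5 x^{6} e^{- a x^{2}} \, dx = \frac{75 \sqrt{\pi}}{8 a^{\frac{7}{2}}},$$
and the integrand here is $(-1)^{3}$ times the target integrand, so $I = (-1)^{3}\,\frac{d^{3}J}{da^{3}} = - \frac{75 \sqrt{\pi}}{8 a^{\frac{7}{2}}}$.

Setting $a = \frac{2}{3}$:
$$I = - \frac{2025 \sqrt{6} \sqrt{\pi}}{128}.$$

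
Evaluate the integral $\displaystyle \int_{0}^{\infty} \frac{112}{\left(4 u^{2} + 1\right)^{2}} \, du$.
$14 \pi$

Begin with the known result
$$J(a) = \int_{0}^{\infty} \frac{7}{a^{2} + u^{2}} \, du = \frac{7 \pi}{2 a}.$$

Differentiating under the integral sign with respect to $a$,
$$\frac{dJ}{da} = \int_{0}^{\infty} - \frac{14 a}{\left(a^{2} + u^{2}\right)^{2}} \, du = - \frac{7 \pi}{2 a^{2}},$$
so $\int_{0}^{\infty} \frac{7}{\left(a^{2} + u^{2}\right)^{2}} \, du = \frac{7 \pi}{4 a^{3}}$.

Setting $a = \frac{1}{2}$:
$$I = 14 \pi.$$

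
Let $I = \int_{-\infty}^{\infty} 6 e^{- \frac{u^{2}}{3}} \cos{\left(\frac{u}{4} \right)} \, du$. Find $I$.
$\frac{6 \sqrt{3} \sqrt{\pi}}{e^{\frac{3}{64}}}$

Treat the cosine frequency as a parameter and define $I(b) = \int_{-\infty}^{\infty} 6 e^{- \frac{u^{2}}{3}} \cos{\left(b u \right)} \, du$.

Differentiating under the integral sign,
$$I'(b) = \int_{-\infty}^{\infty} - 6 u e^{- \frac{u^{2}}{3}} \sin{\left(b u \right)} \, du.$$

Integrate $\int_{-\infty}^{\infty} u \sin(b u)\, e^{- \frac{u^{2}}{3}}\, du$ by parts with $w = \sin(b u)$ and $dv = u\, e^{- \frac{u^{2}}{3}}\, du$, giving $v = - \frac{3 e^{- \frac{u^{2}}{3}}}{2}$. The boundary term vanishes and
$$\int_{-\infty}^{\infty} u \sin(b u)\, e^{- \frac{u^{2}}{3}}\, du = \frac{3 b}{2} \int_{-\infty}^{\infty} \cos(b u)\, e^{- \frac{u^{2}}{3}}\, du,$$
so $I'(b) = - \frac{3 b}{2}\, I(b)$.

This is a separable first-order ODE; solving with the initial condition $I(0) = \int_{-\infty}^{\infty} 6 e^{- \frac{u^{2}}{3}}\,du = 6 \sqrt{3} \sqrt{\pi}$ gives
$$I(b) = 6 \sqrt{3} \sqrt{\pi} e^{- \frac{3 b^{2}}{4}}.$$

Setting $b = \frac{1}{4}$:
$$I = \frac{6 \sqrt{3} \sqrt{\pi}}{e^{\frac{3}{64}}}.$$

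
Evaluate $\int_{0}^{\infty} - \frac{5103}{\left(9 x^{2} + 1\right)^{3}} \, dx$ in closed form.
$- \frac{5103 \pi}{16}$

Start from the standard arctangent integral
$$J(a) = \int_{0}^{\infty} - \frac{7}{a^{2} + x^{2}} \, dx = - \frac{7 \pi}{2 a}.$$

Differentiating under the integral sign with respect to $a$,
$$\frac{dJ}{da} = \int_{0}^{\infty} \frac{14 a}{\left(a^{2} + x^{2}\right)^{2}} \, dx = \frac{7 \pi}{2 a^{2}},$$
so $\int_{0}^{\infty} - \frac{7}{\left(a^{2} + x^{2}\right)^{2}} \, dx = - \frac{7 \pi}{4 a^{3}}$.

Repeating — each differentiation of $1/(x^2+a^2)^j$ produces $-2ja/(x^2+a^2)^{j+1}$ — and dividing through by $-2ja$ at each step yields, after $2$ differentiations in total,
$$\int_{0}^{\infty} - \frac{7}{\left(a^{2} + x^{2}\right)^{3}} \, dx = - \frac{21 \pi}{16 a^{5}}.$$

Setting $a = \frac{1}{3}$:
$$I = - \frac{5103 \pi}{16}.$$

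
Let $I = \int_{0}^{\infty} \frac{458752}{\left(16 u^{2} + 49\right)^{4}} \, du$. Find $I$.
$\frac{2560 \pi}{117649}$

Start from the standard arctangent integral
$$J(a) = \int_{0}^{\infty} \frac{7}{a^{2} + u^{2}} \, du = \frac{7 \pi}{2 a}.$$

Differentiating under the integral sign with respect to $a$,
$$\frac{dJ}{da} = \int_{0}^{\infty} - \frac{14 a}{\left(a^{2} + u^{2}\right)^{2}} \, du = - \frac{7 \pi}{2 a^{2}},$$
so $\int_{0}^{\infty} \frac{7}{\left(a^{2} + u^{2}\right)^{2}} \, du = \frac{7 \pi}{4 a^{3}}$.

Repeating — each differentiation of $1/(u^2+a^2)^j$ produces $-2ja/(u^2+a^2)^{j+1}$ — and dividing through by $-2ja$ at each step yields, after $3$ differentiations in total,
$$\int_{0}^{\infty} \frac{7}{\left(a^{2} + u^{2}\right)^{4}} \, du = \frac{35 \pi}{32 a^{7}}.$$

Setting $a = \frac{7}{4}$:
$$I = \frac{2560 \pi}{117649}.$$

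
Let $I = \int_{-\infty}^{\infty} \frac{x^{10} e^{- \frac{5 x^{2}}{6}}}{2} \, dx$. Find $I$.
$\frac{45927 \sqrt{30} \sqrt{\pi}}{6250}$

Consider the simpler parametrised integral
$$J(a) = \int_{-\infty}^{\infty} \frac{e^{- a x^{2}}}{2} \, dx = \frac{\sqrt{\pi}}{2 \sqrt{a}}.$$

Differentiating under the integral sign brings down a factor of $(-x^2)$:
$$\frac{dJ}{da} = \int_{-\infty}^{\infty} - \frac{x^{2} e^{- a x^{2}}}{2} \, dx = - \frac{\sqrt{\pi}}{4 a^{\frac{3}{2}}}.$$

Repeating $5$ times in total — each differentiation brings down another $(-x^2)$ — gives
$$\frac{d^{5}J}{da^{5}} = \int_{-\infty}^{\infty} - \frac{x^{10} e^{- a x^{2}}}{2} \, dx = - \frac{945 \sqrt{\pi}}{64 a^{\frac{11}{2}}},$$
and the integrand here is $(-1)^{5}$ times the target integrand, so $I = (-1)^{5}\,\frac{d^{5}J}{da^{5}} = \frac{945 \sqrt{\pi}}{64 a^{\frac{11}{2}}}$.

Setting $a = \frac{5}{6}$:
$$I = \frac{45927 \sqrt{30} \sqrt{\pi}}{6250}.$$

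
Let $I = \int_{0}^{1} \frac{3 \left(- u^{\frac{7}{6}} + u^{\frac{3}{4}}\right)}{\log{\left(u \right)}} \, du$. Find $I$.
$- \log{\left(\frac{17576}{9261} \right)}$

Consider the one-parameter family: let $I(a) = \int_{0}^{1} \frac{3 \left(u^{\frac{3}{4}} - u^{a}\right)}{\log{\left(u \right)}} \, du$.

Since $\dfrac{\partial}{\partial a}\,u^{a} = u^{a} \ln u$, the $\ln u$ in the denominator cancels and
$$\frac{dI}{da} = \int_{0}^{1} -3 u^{a} \, du = -3 \left[\frac{u^{a+1}}{a+1}\right]_0^1 = - \frac{3}{a + 1}.$$

Integrating with respect to $a$ gives $I(a) = - \log{\left(\frac{64 \left(a + 1\right)^{3}}{343} \right)} + C$.

At $a = \frac{3}{4}$ the integrand is identically $0$, so $I(\frac{3}{4}) = 0$. The closed form gives $0$, hence $C = 0$.

Setting $a = \frac{7}{6}$:
$$I = - \log{\left(\frac{17576}{9261} \right)}.$$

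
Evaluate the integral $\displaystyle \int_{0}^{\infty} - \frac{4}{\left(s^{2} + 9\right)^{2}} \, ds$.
$- \frac{\pi}{27}$

Recall the elementary integral
$$J(a) = \int_{0}^{\infty} - \frac{4}{a^{2} + s^{2}} \, ds = - \frac{2 \pi}{a}.$$

Differentiating under the integral sign with respect to $a$,
$$\frac{dJ}{da} = \int_{0}^{\infty} \frac{8 a}{\left(a^{2} + s^{2}\right)^{2}} \, ds = \frac{2 \pi}{a^{2}},$$
so $\int_{0}^{\infty} - \frac{4}{\left(a^{2} + s^{2}\right)^{2}} \, ds = - \frac{\pi}{a^{3}}$.

Setting $a = 3$:
$$I = - \frac{\pi}{27}.$$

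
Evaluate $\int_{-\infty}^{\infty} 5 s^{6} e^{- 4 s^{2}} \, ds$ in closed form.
$\frac{75 \sqrt{\pi}}{1024}$

Consider the simpler parametrised integral
$$J(a) = \int_{-\infty}^{\infty} 5 e^{- a s^{2}} \, ds = \frac{5 \sqrt{\pi}}{\sqrt{a}}.$$

Differentiating under the integral sign brings down a factor of $(-s^2)$:
$$\frac{dJ}{da} = \int_{-\infty}^{\infty} - 5 s^{2} e^{- a s^{2}} \, ds = - \frac{5 \sqrt{\pi}}{2 a^{\frac{3}{2}}}.$$

Repeating $3$ times in total — each differentiation brings down another $(-s^2)$ — gives
$$\frac{d^{3}J}{da^{3}} = \int_{-\infty}^{\infty} - 5 s^{6} e^{- a s^{2}} \, ds = - \frac{75 \sqrt{\pi}}{8 a^{\frac{7}{2}}},$$
and the integrand here is $(-1)^{3}$ times the target integrand, so $I = (-1)^{3}\,\frac{d^{3}J}{da^{3}} = \frac{75 \sqrt{\pi}}{8 a^{\frac{7}{2}}}$.

Setting $a = 4$:
$$I = \frac{75 \sqrt{\pi}}{1024}.$$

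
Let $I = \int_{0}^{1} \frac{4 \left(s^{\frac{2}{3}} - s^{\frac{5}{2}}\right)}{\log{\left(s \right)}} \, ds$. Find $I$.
$- \log{\left(\frac{194481}{10000} \right)}$

Introduce a parameter $a$ in the exponent: let $I(a) = \int_{0}^{1} \frac{4 \left(s^{\frac{2}{3}} - s^{a}\right)}{\log{\left(s \right)}} \, ds$.

Since $\dfrac{\partial}{\partial a}\,s^{a} = s^{a} \ln s$, the $\ln s$ in the denominator cancels and
$$\frac{dI}{da} = \int_{0}^{1} -4 s^{a} \, ds = -4 \left[\frac{s^{a+1}}{a+1}\right]_0^1 = - \frac{4}{a + 1}.$$

Integrating with respect to $a$ gives $I(a) = - \log{\left(\frac{81 \left(a + 1\right)^{4}}{625} \right)} + C$.

At $a = \frac{2}{3}$ the integrand is identically $0$, so $I(\frac{2}{3}) = 0$. The closed form gives $0$, hence $C = 0$.

Setting $a = \frac{5}{2}$:
$$I = - \log{\left(\frac{194481}{10000} \right)}.$$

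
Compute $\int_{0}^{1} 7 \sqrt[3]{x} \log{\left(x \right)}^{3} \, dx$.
$- \frac{1701}{128}$

Consider the simpler parametrised integral
$$J(a) = \int_{0}^{1} 7 x^{a} \, dx = \frac{7}{a + 1}.$$

Differentiating under the integral sign brings down a factor of $\ln x$:
$$\frac{dJ}{da} = \int_{0}^{1} 7 x^{a} \log{\left(x \right)} \, dx = - \frac{7}{\left(a + 1\right)^{2}}.$$

Repeating $3$ times in total — each differentiation brings down another $\ln x$ — gives
$$\frac{d^{3}J}{da^{3}} = \int_{0}^{1} 7 x^{a} \log{\left(x \right)}^{3} \, dx = - \frac{42}{\left(a + 1\right)^{4}},$$
and the integrand here is exactly the target integrand, so $I = - \frac{42}{\left(a + 1\right)^{4}}$.

Setting $a = \frac{1}{3}$:
$$I = - \frac{1701}{128}.$$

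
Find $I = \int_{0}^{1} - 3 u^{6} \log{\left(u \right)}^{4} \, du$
$- \frac{72}{16807}$

Begin with the known integral
$$J(a) = \int_{0}^{1} - 3 u^{a} \, du = - \frac{3}{a + 1}.$$

Differentiating under the integral sign brings down a factor of $\ln u$:
$$\frac{dJ}{da} = \int_{0}^{1} - 3 u^{a} \log{\left(u \right)} \, du = \frac{3}{\left(a + 1\right)^{2}}.$$

Repeating $4$ times in total — each differentiation brings down another $\ln u$ — gives
$$\frac{d^{4}J}{da^{4}} = \int_{0}^{1} - 3 u^{a} \log{\left(u \right)}^{4} \, du = - \frac{72}{\left(a + 1\right)^{5}},$$
and the integrand here is exactly the target integrand, so $I = - \frac{72}{\left(a + 1\right)^{5}}$.

Setting $a = 6$:
$$I = - \frac{72}{16807}.$$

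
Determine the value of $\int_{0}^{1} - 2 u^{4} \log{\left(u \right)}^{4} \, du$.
$- \frac{48}{3125}$

Consider the simpler parametrised integral
$$J(a) = \int_{0}^{1} - 2 u^{a} \, du = - \frac{2}{a + 1}.$$

Differentiating under the integral sign brings down a factor of $\ln u$:
$$\frac{dJ}{da} = \int_{0}^{1} - 2 u^{a} \log{\left(u \right)} \, du = \frac{2}{\left(a + 1\right)^{2}}.$$

Repeating $4$ times in total — each differentiation brings down another $\ln u$ — gives
$$\frac{d^{4}J}{da^{4}} = \int_{0}^{1} - 2 u^{a} \log{\left(u \right)}^{4} \, du = - \frac{48}{\left(a + 1\right)^{5}},$$
and the integrand here is exactly the target integrand, so $I = - \frac{48}{\left(a + 1\right)^{5}}$.

Setting $a = 4$:
$$I = - \frac{48}{3125}.$$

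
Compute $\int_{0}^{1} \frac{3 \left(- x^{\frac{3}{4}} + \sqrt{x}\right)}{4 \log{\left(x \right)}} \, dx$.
$\log{\left(\frac{6^{\frac{3}{4}} \sqrt[4]{7}}{7} \right)}$

Consider the one-parameter family: let $I(a) = \int_{0}^{1} \frac{3 \left(\sqrt{x} - x^{a}\right)}{4 \log{\left(x \right)}} \, dx$.

Since $\dfrac{\partial}{\partial a}\,x^{a} = x^{a} \ln x$, the $\ln x$ in the denominator cancels and
$$\frac{dI}{da} = \int_{0}^{1} - \frac{3}{4} x^{a} \, dx = - \frac{3}{4} \left[\frac{x^{a+1}}{a+1}\right]_0^1 = - \frac{3}{4 a + 4}.$$

Integrating with respect to $a$ gives $I(a) = - \frac{3 \log{\left(a + 1 \right)}}{4} - \frac{3 \log{\left(2 \right)}}{4} + \frac{3 \log{\left(3 \right)}}{4} + C$.

At $a = \frac{1}{2}$ the integrand is identically $0$, so $I(\frac{1}{2}) = 0$. The closed form gives $0$, hence $C = 0$.

Setting $a = \frac{3}{4}$:
$$I = \log{\left(\frac{6^{\frac{3}{4}} \sqrt[4]{7}}{7} \right)}.$$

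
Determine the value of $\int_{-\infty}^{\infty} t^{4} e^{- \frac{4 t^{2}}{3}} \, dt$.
$\frac{27 \sqrt{3} \sqrt{\pi}}{128}$

Begin with the known integral
$$J(a) = \int_{-\infty}^{\infty} e^{- a t^{2}} \, dt = \frac{\sqrt{\pi}}{\sqrt{a}}.$$

Differentiating under the integral sign brings down a factor of $(-t^2)$:
$$\frac{dJ}{da} = \int_{-\infty}^{\infty} - t^{2} e^{- a t^{2}} \, dt = - \frac{\sqrt{\pi}}{2 a^{\frac{3}{2}}}.$$

Repeating twice in total — each differentiation brings down another $(-t^2)$ — gives
$$\frac{d^{2}J}{da^{2}} = \int_{-\infty}^{\infty} t^{4} e^{- a t^{2}} \, dt = \frac{3 \sqrt{\pi}}{4 a^{\frac{5}{2}}},$$
and the integrand here is exactly the target integrand, so $I = \frac{3 \sqrt{\pi}}{4 a^{\frac{5}{2}}}$.

Setting $a = \frac{4}{3}$:
$$I = \frac{27 \sqrt{3} \sqrt{\pi}}{128}.$$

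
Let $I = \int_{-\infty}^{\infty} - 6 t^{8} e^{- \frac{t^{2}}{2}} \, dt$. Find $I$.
$- 630 \sqrt{2} \sqrt{\pi}$

Consider the simpler parametrised integral
$$J(a) = \int_{-\infty}^{\infty} - 6 e^{- a t^{2}} \, dt = - \frac{6 \sqrt{\pi}}{\sqrt{a}}.$$

Differentiating under the integral sign brings down a factor of $(-t^2)$:
$$\frac{dJ}{da} = \int_{-\infty}^{\infty} 6 t^{2} e^{- a t^{2}} \, dt = \frac{3 \sqrt{\pi}}{a^{\frac{3}{2}}}.$$

Repeating $4$ times in total — each differentiation brings down another $(-t^2)$ — gives
$$\frac{d^{4}J}{da^{4}} = \int_{-\infty}^{\infty} - 6 t^{8} e^{- a t^{2}} \, dt = - \frac{315 \sqrt{\pi}}{8 a^{\frac{9}{2}}},$$
and the integrand here is exactly the target integrand, so $I = - \frac{315 \sqrt{\pi}}{8 a^{\frac{9}{2}}}$.

Setting $a = \frac{1}{2}$:
$$I = - 630 \sqrt{2} \sqrt{\pi}.$$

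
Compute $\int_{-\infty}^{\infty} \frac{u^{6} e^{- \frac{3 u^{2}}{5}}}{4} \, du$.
$\frac{625 \sqrt{15} \sqrt{\pi}}{864}$

Begin with the known integral
$$J(a) = \int_{-\infty}^{\infty} \frac{e^{- a u^{2}}}{4} \, du = \frac{\sqrt{\pi}}{4 \sqrt{a}}.$$

Differentiating under the integral sign brings down a factor of $(-u^2)$:
$$\frac{dJ}{da} = \int_{-\infty}^{\infty} - \frac{u^{2} e^{- a u^{2}}}{4} \, du = - \frac{\sqrt{\pi}}{8 a^{\frac{3}{2}}}.$$

Repeating $3$ times in total — each differentiation brings down another $(-u^2)$ — gives
$$\frac{d^{3}J}{da^{3}} = \int_{-\infty}^{\infty} - \frac{u^{6} e^{- a u^{2}}}{4} \, du = - \frac{15 \sqrt{\pi}}{32 a^{\frac{7}{2}}},$$
and the integrand here is $(-1)^{3}$ times the target integrand, so $I = (-1)^{3}\,\frac{d^{3}J}{da^{3}} = \frac{15 \sqrt{\pi}}{32 a^{\frac{7}{2}}}$.

Setting $a = \frac{3}{5}$:
$$I = \frac{625 \sqrt{15} \sqrt{\pi}}{864}.$$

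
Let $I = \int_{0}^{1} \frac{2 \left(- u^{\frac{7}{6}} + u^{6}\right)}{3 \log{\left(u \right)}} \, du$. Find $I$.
$\log{\left(\frac{\sqrt[3]{13} \cdot 42^{\frac{2}{3}}}{13} \right)}$

Consider the one-parameter family: let $I(a) = \int_{0}^{1} \frac{2 \left(u^{6} - u^{a}\right)}{3 \log{\left(u \right)}} \, du$.

Since $\dfrac{\partial}{\partial a}\,u^{a} = u^{a} \ln u$, the $\ln u$ in the denominator cancels and
$$\frac{dI}{da} = \int_{0}^{1} - \frac{2}{3} u^{a} \, du = - \frac{2}{3} \left[\frac{u^{a+1}}{a+1}\right]_0^1 = - \frac{2}{3 a + 3}.$$

Integrating with respect to $a$ gives $I(a) = - \frac{2 \log{\left(a + 1 \right)}}{3} + \frac{2 \log{\left(7 \right)}}{3} + C$.

At $a = 6$ the integrand is identically $0$, so $I(6) = 0$. The closed form gives $0$, hence $C = 0$.

Setting $a = \frac{7}{6}$:
$$I = \log{\left(\frac{\sqrt[3]{13} \cdot 42^{\frac{2}{3}}}{13} \right)}.$$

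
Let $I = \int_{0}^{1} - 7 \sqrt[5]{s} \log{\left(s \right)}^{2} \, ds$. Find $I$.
$- \frac{875}{108}$

Begin with the known integral
$$J(a) = \int_{0}^{1} - 7 s^{a} \, ds = - \frac{7}{a + 1}.$$

Differentiating under the integral sign brings down a factor of $\ln s$:
$$\frac{dJ}{da} = \int_{0}^{1} - 7 s^{a} \log{\left(s \right)} \, ds = \frac{7}{\left(a + 1\right)^{2}}.$$

Repeating twice in total — each differentiation brings down another $\ln s$ — gives
$$\frac{d^{2}J}{da^{2}} = \int_{0}^{1} - 7 s^{a} \log{\left(s \right)}^{2} \, ds = - \frac{14}{\left(a + 1\right)^{3}},$$
and the integrand here is exactly the target integrand, so $I = - \frac{14}{\left(a + 1\right)^{3}}$.

Setting $a = \frac{1}{5}$:
$$I = - \frac{875}{108}.$$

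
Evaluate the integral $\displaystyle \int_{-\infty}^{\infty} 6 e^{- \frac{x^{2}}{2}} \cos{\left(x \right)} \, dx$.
$\frac{6 \sqrt{2} \sqrt{\pi}}{e^{\frac{1}{2}}}$

Treat the cosine frequency as a parameter and define $I(b) = \int_{-\infty}^{\infty} 6 e^{- \frac{x^{2}}{2}} \cos{\left(b x \right)} \, dx$.

Differentiating under the integral sign,
$$I'(b) = \int_{-\infty}^{\infty} - 6 x e^{- \frac{x^{2}}{2}} \sin{\left(b x \right)} \, dx.$$

Integrate $\int_{-\infty}^{\infty} x \sin(b x)\, e^{- \frac{x^{2}}{2}}\, dx$ by parts with $u = \sin(b x)$ and $dv = x\, e^{- \frac{x^{2}}{2}}\, dx$, giving $v = - e^{- \frac{x^{2}}{2}}$. The boundary term vanishes and
$$\int_{-\infty}^{\infty} x \sin(b x)\, e^{- \frac{x^{2}}{2}}\, dx = b \int_{-\infty}^{\infty} \cos(b x)\, e^{- \frac{x^{2}}{2}}\, dx,$$
so $I'(b) = - b\, I(b)$.

This is a separable first-order ODE; solving with the initial condition $I(0) = \int_{-\infty}^{\infty} 6 e^{- \frac{x^{2}}{2}}\,dx = 6 \sqrt{2} \sqrt{\pi}$ gives
$$I(b) = 6 \sqrt{2} \sqrt{\pi} e^{- \frac{b^{2}}{2}}.$$

Setting $b = 1$:
$$I = \frac{6 \sqrt{2} \sqrt{\pi}}{e^{\frac{1}{2}}}.$$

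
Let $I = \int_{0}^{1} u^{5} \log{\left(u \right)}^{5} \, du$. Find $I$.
$- \frac{5}{1944}$

Start from the elementary integral
$$J(a) = \int_{0}^{1} u^{a} \, du = \frac{1}{a + 1}.$$

Differentiating under the integral sign brings down a factor of $\ln u$:
$$\frac{dJ}{da} = \int_{0}^{1} u^{a} \log{\left(u \right)} \, du = - \frac{1}{\left(a + 1\right)^{2}}.$$

Repeating $5$ times in total — each differentiation brings down another $\ln u$ — gives
$$\frac{d^{5}J}{da^{5}} = \int_{0}^{1} u^{a} \log{\left(u \right)}^{5} \, du = - \frac{120}{\left(a + 1\right)^{6}},$$
and the integrand here is exactly the target integrand, so $I = - \frac{120}{\left(a + 1\right)^{6}}$.

Setting $a = 5$:
$$I = - \frac{5}{1944}.$$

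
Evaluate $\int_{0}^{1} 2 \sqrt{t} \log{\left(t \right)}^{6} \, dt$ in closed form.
$\frac{20480}{243}$

Start from the elementary integral
$$J(a) = \int_{0}^{1} 2 t^{a} \, dt = \frac{2}{a + 1}.$$

Differentiating under the integral sign brings down a factor of $\ln t$:
$$\frac{dJ}{da} = \int_{0}^{1} 2 t^{a} \log{\left(t \right)} \, dt = - \frac{2}{\left(a + 1\right)^{2}}.$$

Repeating $6$ times in total — each differentiation brings down another $\ln t$ — gives
$$\frac{d^{6}J}{da^{6}} = \int_{0}^{1} 2 t^{a} \log{\left(t \right)}^{6} \, dt = \frac{1440}{\left(a + 1\right)^{7}},$$
and the integrand here is exactly the target integrand, so $I = \frac{1440}{\left(a + 1\right)^{7}}$.

Setting $a = \frac{1}{2}$:
$$I = \frac{20480}{243}.$$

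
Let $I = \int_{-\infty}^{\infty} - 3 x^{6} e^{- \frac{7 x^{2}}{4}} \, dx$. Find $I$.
$- \frac{720 \sqrt{7} \sqrt{\pi}}{2401}$

Start from the elementary integral
$$J(a) = \int_{-\infty}^{\infty} - 3 e^{- a x^{2}} \, dx = - \frac{3 \sqrt{\pi}}{\sqrt{a}}.$$

Differentiating under the integral sign brings down a factor of $(-x^2)$:
$$\frac{dJ}{da} = \int_{-\infty}^{\infty} 3 x^{2} e^{- a x^{2}} \, dx = \frac{3 \sqrt{\pi}}{2 a^{\frac{3}{2}}}.$$

Repeating $3$ times in total — each differentiation brings down another $(-x^2)$ — gives
$$\frac{d^{3}J}{da^{3}} = \int_{-\infty}^{\infty} 3 x^{6} e^{- a x^{2}} \, dx = \frac{45 \sqrt{\pi}}{8 a^{\frac{7}{2}}},$$
and the integrand here is $(-1)^{3}$ times the target integrand, so $I = (-1)^{3}\,\frac{d^{3}J}{da^{3}} = - \frac{45 \sqrt{\pi}}{8 a^{\frac{7}{2}}}$.

Setting $a = \frac{7}{4}$:
$$I = - \frac{720 \sqrt{7} \sqrt{\pi}}{2401}.$$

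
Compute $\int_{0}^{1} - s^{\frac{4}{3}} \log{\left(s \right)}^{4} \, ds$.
$- \frac{5832}{16807}$

Start from the elementary integral
$$J(a) = \int_{0}^{1} - s^{a} \, ds = - \frac{1}{a + 1}.$$

Differentiating under the integral sign brings down a factor of $\ln s$:
$$\frac{dJ}{da} = \int_{0}^{1} - s^{a} \log{\left(s \right)} \, ds = \frac{1}{\left(a + 1\right)^{2}}.$$

Repeating $4$ times in total — each differentiation brings down another $\ln s$ — gives
$$\frac{d^{4}J}{da^{4}} = \int_{0}^{1} - s^{a} \log{\left(s \right)}^{4} \, ds = - \frac{24}{\left(a + 1\right)^{5}},$$
and the integrand here is exactly the target integrand, so $I = - \frac{24}{\left(a + 1\right)^{5}}$.

Setting $a = \frac{4}{3}$:
$$I = - \frac{5832}{16807}.$$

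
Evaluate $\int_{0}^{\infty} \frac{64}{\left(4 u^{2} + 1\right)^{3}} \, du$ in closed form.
$6 \pi$

Start from the standard arctangent integral
$$J(a) = \int_{0}^{\infty} \frac{1}{a^{2} + u^{2}} \, du = \frac{\pi}{2 a}.$$

Differentiating under the integral sign with respect to $a$,
$$\frac{dJ}{da} = \int_{0}^{\infty} - \frac{2 a}{\left(a^{2} + u^{2}\right)^{2}} \, du = - \frac{\pi}{2 a^{2}},$$
so $\int_{0}^{\infty} \frac{1}{\left(a^{2} + u^{2}\right)^{2}} \, du = \frac{\pi}{4 a^{3}}$.

Repeating — each differentiation of $1/(u^2+a^2)^j$ produces $-2ja/(u^2+a^2)^{j+1}$ — and dividing through by $-2ja$ at each step yields, after $2$ differentiations in total,
$$\int_{0}^{\infty} \frac{1}{\left(a^{2} + u^{2}\right)^{3}} \, du = \frac{3 \pi}{16 a^{5}}.$$

Setting $a = \frac{1}{2}$:
$$I = 6 \pi.$$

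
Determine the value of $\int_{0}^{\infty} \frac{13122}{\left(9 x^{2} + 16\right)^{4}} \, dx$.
$\frac{10935 \pi}{262144}$

Start from the standard arctangent integral
$$J(a) = \int_{0}^{\infty} \frac{2}{a^{2} + x^{2}} \, dx = \frac{\pi}{a}.$$

Differentiating under the integral sign with respect to $a$,
$$\frac{dJ}{da} = \int_{0}^{\infty} - \frac{4 a}{\left(a^{2} + x^{2}\right)^{2}} \, dx = - \frac{\pi}{a^{2}},$$
so $\int_{0}^{\infty} \frac{2}{\left(a^{2} + x^{2}\right)^{2}} \, dx = \frac{\pi}{2 a^{3}}$.

Repeating — each differentiation of $1/(x^2+a^2)^j$ produces $-2ja/(x^2+a^2)^{j+1}$ — and dividing through by $-2ja$ at each step yields, after $3$ differentiations in total,
$$\int_{0}^{\infty} \frac{2}{\left(a^{2} + x^{2}\right)^{4}} \, dx = \frac{5 \pi}{16 a^{7}}.$$

Setting $a = \frac{4}{3}$:
$$I = \frac{10935 \pi}{262144}.$$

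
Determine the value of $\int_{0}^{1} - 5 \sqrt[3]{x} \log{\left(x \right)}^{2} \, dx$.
$- \frac{135}{32}$

Begin with the known integral
$$J(a) = \int_{0}^{1} - 5 x^{a} \, dx = - \frac{5}{a + 1}.$$

Differentiating under the integral sign brings down a factor of $\ln x$:
$$\frac{dJ}{da} = \int_{0}^{1} - 5 x^{a} \log{\left(x \right)} \, dx = \frac{5}{\left(a + 1\right)^{2}}.$$

Repeating twice in total — each differentiation brings down another $\ln x$ — gives
$$\frac{d^{2}J}{da^{2}} = \int_{0}^{1} - 5 x^{a} \log{\left(x \right)}^{2} \, dx = - \frac{10}{\left(a + 1\right)^{3}},$$
and the integrand here is exactly the target integrand, so $I = - \frac{10}{\left(a + 1\right)^{3}}$.

Setting $a = \frac{1}{3}$:
$$I = - \frac{135}{32}.$$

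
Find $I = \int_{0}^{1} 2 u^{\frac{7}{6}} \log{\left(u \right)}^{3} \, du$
$- \frac{15552}{28561}$

Start from the elementary integral
$$J(a) = \int_{0}^{1} 2 u^{a} \, du = \frac{2}{a + 1}.$$

Differentiating under the integral sign brings down a factor of $\ln u$:
$$\frac{dJ}{da} = \int_{0}^{1} 2 u^{a} \log{\left(u \right)} \, du = - \frac{2}{\left(a + 1\right)^{2}}.$$

Repeating $3$ times in total — each differentiation brings down another $\ln u$ — gives
$$\frac{d^{3}J}{da^{3}} = \int_{0}^{1} 2 u^{a} \log{\left(u \right)}^{3} \, du = - \frac{12}{\left(a + 1\right)^{4}},$$
and the integrand here is exactly the target integrand, so $I = - \frac{12}{\left(a + 1\right)^{4}}$.

Setting $a = \frac{7}{6}$:
$$I = - \frac{15552}{28561}.$$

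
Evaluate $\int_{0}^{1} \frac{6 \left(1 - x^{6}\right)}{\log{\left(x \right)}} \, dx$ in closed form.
$- \log{\left(117649 \right)}$

Consider the one-parameter family: let $I(a) = \int_{0}^{1} \frac{6 \left(1 - x^{a}\right)}{\log{\left(x \right)}} \, dx$.

Since $\dfrac{\partial}{\partial a}\,x^{a} = x^{a} \ln x$, the $\ln x$ in the denominator cancels and
$$\frac{dI}{da} = \int_{0}^{1} -6 x^{a} \, dx = -6 \left[\frac{x^{a+1}}{a+1}\right]_0^1 = - \frac{6}{a + 1}.$$

Integrating with respect to $a$ gives $I(a) = - 6 \log{\left(a + 1 \right)} + C$.

At $a = 0$ the integrand is identically $0$, so $I(0) = 0$. The closed form gives $0$, hence $C = 0$.

Setting $a = 6$:
$$I = - \log{\left(117649 \right)}.$$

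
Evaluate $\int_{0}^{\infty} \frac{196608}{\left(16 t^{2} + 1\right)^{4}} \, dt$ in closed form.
$7680 \pi$

Begin with the known result
$$J(a) = \int_{0}^{\infty} \frac{3}{a^{2} + t^{2}} \, dt = \frac{3 \pi}{2 a}.$$

Differentiating under the integral sign with respect to $a$,
$$\frac{dJ}{da} = \int_{0}^{\infty} - \frac{6 a}{\left(a^{2} + t^{2}\right)^{2}} \, dt = - \frac{3 \pi}{2 a^{2}},$$
so $\int_{0}^{\infty} \frac{3}{\left(a^{2} + t^{2}\right)^{2}} \, dt = \frac{3 \pi}{4 a^{3}}$.

Repeating — each differentiation of $1/(t^2+a^2)^j$ produces $-2ja/(t^2+a^2)^{j+1}$ — and dividing through by $-2ja$ at each step yields, after $3$ differentiations in total,
$$\int_{0}^{\infty} \frac{3}{\left(a^{2} + t^{2}\right)^{4}} \, dt = \frac{15 \pi}{32 a^{7}}.$$

Setting $a = \frac{1}{4}$:
$$I = 7680 \pi.$$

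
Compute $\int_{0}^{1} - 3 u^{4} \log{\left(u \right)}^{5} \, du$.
$\frac{72}{3125}$

Start from the elementary integral
$$J(a) = \int_{0}^{1} - 3 u^{a} \, du = - \frac{3}{a + 1}.$$

Differentiating under the integral sign brings down a factor of $\ln u$:
$$\frac{dJ}{da} = \int_{0}^{1} - 3 u^{a} \log{\left(u \right)} \, du = \frac{3}{\left(a + 1\right)^{2}}.$$

Repeating $5$ times in total — each differentiation brings down another $\ln u$ — gives
$$\frac{d^{5}J}{da^{5}} = \int_{0}^{1} - 3 u^{a} \log{\left(u \right)}^{5} \, du = \frac{360}{\left(a + 1\right)^{6}},$$
and the integrand here is exactly the target integrand, so $I = \frac{360}{\left(a + 1\right)^{6}}$.

Setting $a = 4$:
$$I = \frac{72}{3125}.$$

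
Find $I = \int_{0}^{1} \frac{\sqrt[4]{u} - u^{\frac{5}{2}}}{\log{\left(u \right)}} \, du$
$\log{\left(\frac{5}{14} \right)}$

Introduce a parameter $a$ in the exponent: let $I(a) = \int_{0}^{1} \frac{- u^{\frac{5}{2}} + u^{a}}{\log{\left(u \right)}} \, du$.

Since $\dfrac{\partial}{\partial a}\,u^{a} = u^{a} \ln u$, the $\ln u$ in the denominator cancels and
$$\frac{dI}{da} = \int_{0}^{1} u^{a} \, du = \left[\frac{u^{a+1}}{a+1}\right]_0^1 = \frac{1}{a + 1}.$$

Integrating with respect to $a$ gives $I(a) = \log{\left(\frac{2 a}{7} + \frac{2}{7} \right)} + C$.

At $a = \frac{5}{2}$ the integrand is identically $0$, so $I(\frac{5}{2}) = 0$. The closed form gives $0$, hence $C = 0$.

Setting $a = \frac{1}{4}$:
$$I = \log{\left(\frac{5}{14} \right)}.$$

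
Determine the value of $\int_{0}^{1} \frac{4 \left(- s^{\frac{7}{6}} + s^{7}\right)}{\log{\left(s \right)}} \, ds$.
$- \log{\left(\frac{28561}{5308416} \right)}$

Consider the one-parameter family: let $I(a) = \int_{0}^{1} \frac{4 \left(s^{7} - s^{a}\right)}{\log{\left(s \right)}} \, ds$.

Since $\dfrac{\partial}{\partial a}\,s^{a} = s^{a} \ln s$, the $\ln s$ in the denominator cancels and
$$\frac{dI}{da} = \int_{0}^{1} -4 s^{a} \, ds = -4 \left[\frac{s^{a+1}}{a+1}\right]_0^1 = - \frac{4}{a + 1}.$$

Integrating with respect to $a$ gives $I(a) = - \log{\left(\frac{\left(a + 1\right)^{4}}{4096} \right)} + C$.

At $a = 7$ the integrand is identically $0$, so $I(7) = 0$. The closed form gives $0$, hence $C = 0$.

Setting $a = \frac{7}{6}$:
$$I = - \log{\left(\frac{28561}{5308416} \right)}.$$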